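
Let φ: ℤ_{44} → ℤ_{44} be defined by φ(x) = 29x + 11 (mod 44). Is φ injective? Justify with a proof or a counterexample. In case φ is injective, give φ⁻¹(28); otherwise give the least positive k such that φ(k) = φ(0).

37

If φ(s) = φ(t), then 29s ≡ 29t (mod 44). Because gcd(29, 44) = 1, we may cancel 29 to get s ≡ t (mod 44).
Therefore φ is injective.
We now compute 29⁻¹ mod 44 explicitly. Euclid's algorithm: 44 = 1·29 + 15, 29 = 1·15 + 14, 15 = 1·14 + 1; back-substituting gives 1 = 41·29 − 27·44, so 29⁻¹ ≡ 41 (mod 44).
Since φ is injective, we compute φ⁻¹(28): solve 29x + 11 ≡ 28 (mod 44), i.e. 29x ≡ 17 (mod 44).
Multiplying by 29⁻¹ = 41 gives x ≡ 41·17 = 697 = 15·44 + 37 ≡ 37 (mod 44).
Check: φ(37) = 29·37 + 11 = 1084 = 24·44 + 28 ≡ 28 (mod 44).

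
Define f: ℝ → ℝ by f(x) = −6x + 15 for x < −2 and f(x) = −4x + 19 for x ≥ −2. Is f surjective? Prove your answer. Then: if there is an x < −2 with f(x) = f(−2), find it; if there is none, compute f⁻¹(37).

-11/3

Both pieces are strictly decreasing (slopes −6 and −4), so each is injective on its own interval.
The left piece maps (−∞, −2) onto (27, ∞); the right piece maps [−2, ∞) onto (−∞, 27].
These images together cover ℝ, so f is surjective.
Because the two images are disjoint, no x < −2 has f(x) = f(−2), so we compute f⁻¹(37): 37 lies in (27, ∞), so solve −6x + 15 = 37: x = (37 − 15)/(−6) = −11/3.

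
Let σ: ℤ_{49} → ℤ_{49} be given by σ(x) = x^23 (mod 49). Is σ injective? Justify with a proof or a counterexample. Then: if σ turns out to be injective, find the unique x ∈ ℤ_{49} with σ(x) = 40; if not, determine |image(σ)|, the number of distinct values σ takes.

43

σ(0) = 0^23 = 0.
σ(7): Repeated squaring mod 49: 7^1 ≡ 7, 7^2 ≡ 7² = 49 ≡ 0, 7^4 ≡ 0² = 0, 7^8 ≡ 0² = 0, 7^16 ≡ 0² = 0. Since 23 = 16 + 4 + 2 + 1, 7^23 ≡ 0·0·0·7: 0·0 = 0, then 0·0 = 0, then 0·7 = 0. So 7^23 ≡ 0 (mod 49).
So σ(0) = σ(7) = 0 while 0 ≠ 7, so σ is not injective.
Since σ is not injective, we determine |image(σ)|. Computing x^23 mod 49 for each x (by repeated squaring, reducing mod 49 at every step), the values σ(0), σ(1), …, σ(48) are: 0, 1, 4, 40, 16, 24, 13, 0, 15, 32, 47, 23, 3, 27, 0, 29, 11, 5, 30, 31, 41, 0, 43, 39, 12, 37, 10, 6, 0, 8, 18, 19, 44, 38, 20, 0, 22, 46, 26, 2, 17, 34, 0, 36, 25, 33, 9, 45, 48.
The distinct values are {0, 1, 2, 3, 4, 5, 6, 8, 9, 10, 11, 12, 13, 15, 16, 17, 18, 19, 20, 22, 23, 24, 25, 26, 27, 29, 30, 31, 32, 33, 34, 36, 37, 38, 39, 40, 41, 43, 44, 45, 46, 47, 48}; there are 43 of them.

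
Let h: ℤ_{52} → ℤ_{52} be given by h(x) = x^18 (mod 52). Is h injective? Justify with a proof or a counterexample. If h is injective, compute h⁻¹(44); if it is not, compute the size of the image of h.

6

h(1) = 1^18 = 1.
h(3): Repeated squaring mod 52: 3^1 ≡ 3, 3^2 ≡ 3² = 9, 3^4 ≡ 9² = 81 ≡ 29, 3^8 ≡ 29² = 841 ≡ 9, 3^16 ≡ 9² = 81 ≡ 29. Since 18 = 16 + 2, 3^18 ≡ 29·9: 29·9 = 261 ≡ 1. So 3^18 ≡ 1 (mod 52).
So h(1) = h(3) = 1 while 1 ≠ 3, hence h is not injective.
Since h is not injective, we determine |image(h)|. Computing x^18 mod 52 for each x (by repeated squaring, reducing mod 52 at every step), the values h(0), h(1), …, h(51) are: 0, 1, 12, 1, 40, 25, 12, 25, 12, 1, 40, 25, 40, 13, 40, 25, 40, 1, 12, 25, 12, 25, 40, 1, 12, 1, 0, 1, 12, 1, 40, 25, 12, 25, 12, 1, 40, 25, 40, 13, 40, 25, 40, 1, 12, 25, 12, 25, 40, 1, 12, 1.
The distinct values are {0, 1, 12, 13, 25, 40}; there are 6 of them.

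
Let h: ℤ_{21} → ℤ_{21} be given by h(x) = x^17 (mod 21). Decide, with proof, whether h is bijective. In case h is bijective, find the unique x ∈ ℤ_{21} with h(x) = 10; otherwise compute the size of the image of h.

19

Computing x^17 mod 21 for each x (by repeated squaring, reducing mod 21 at every step), the values h(0), h(1), …, h(20) are: 0, 1, 11, 12, 16, 17, 6, 7, 8, 18, 19, 2, 3, 13, 14, 15, 4, 5, 9, 10, 20.
Every element of ℤ_{21} appears exactly once in this list, so h is a bijection, and in particular bijective.
Since h is bijective, we read off the preimage of 10 from the same table: h(19) = 10, so h⁻¹(10) = 19.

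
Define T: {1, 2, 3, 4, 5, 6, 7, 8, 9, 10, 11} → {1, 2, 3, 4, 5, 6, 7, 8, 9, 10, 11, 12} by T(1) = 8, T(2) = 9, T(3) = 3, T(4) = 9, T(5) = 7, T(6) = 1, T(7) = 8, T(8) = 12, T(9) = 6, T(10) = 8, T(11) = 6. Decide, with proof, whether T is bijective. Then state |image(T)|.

T(2) = 9 = T(4) with 2 ≠ 4, so T is not injective, hence not bijective.
The image of T is {1, 3, 6, 7, 8, 9, 12}, which has 7 elements.

7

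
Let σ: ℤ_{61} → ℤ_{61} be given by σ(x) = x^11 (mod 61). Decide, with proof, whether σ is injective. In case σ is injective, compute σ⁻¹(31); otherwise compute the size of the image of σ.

Since 61 is prime, the nonzero elements of ℤ_{61} form a cyclic group of order 60.
As gcd(11, 60) = 1, raising to the 11th power is a bijection on this group: if s^11 ≡ t^11 then (st^{−1})^11 = 1, and the only element of order dividing gcd(11, 60) = 1 is 1, so s = t.
With σ(0) = 0 this makes σ injective on all of ℤ_{61}, hence bijective (finite equal-size domain and codomain). In particular σ is injective.
Since σ is injective, we find the preimage of 31. The inverse of x ↦ x^11 on (ℤ_{61})^× is x ↦ x^11, because 11·11 = 121 = 2·60 + 1 ≡ 1 (mod 60) and x^{60} = 1 for x ≠ 0 (Fermat). So σ⁻¹(31) = 31^11 mod 61.
Repeated squaring mod 61: 31^1 ≡ 31, 31^2 ≡ 31² = 961 ≡ 46, 31^4 ≡ 46² = 2116 ≡ 42, 31^8 ≡ 42² = 1764 ≡ 56. Since 11 = 8 + 2 + 1, 31^11 ≡ 56·46·31: 56·46 = 2576 ≡ 14, then 14·31 = 434 ≡ 7. So 31^11 ≡ 7 (mod 61).
Hence σ⁻¹(31) = 7.

7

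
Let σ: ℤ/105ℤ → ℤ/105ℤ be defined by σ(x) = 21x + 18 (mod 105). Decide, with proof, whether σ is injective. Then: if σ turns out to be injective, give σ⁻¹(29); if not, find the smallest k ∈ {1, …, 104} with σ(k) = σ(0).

5

We have gcd(21, 105) = 21 > 1. Taking a = 0 and b = 5: σ(0) = 18 and σ(5) = 21·5 + 18 = 123 ≡ 18 (mod 105).
So σ(0) = σ(5) while 0 ≠ 5, thus σ is not injective.
Since σ is not injective, we find the least positive k with σ(k) = σ(0): this means 21k ≡ 0 (mod 105), i.e. 105 ∣ 21k. Since gcd(21, 105) = 21, dividing through by 21 this holds exactly when 5 ∣ k.
The smallest positive such k is 5.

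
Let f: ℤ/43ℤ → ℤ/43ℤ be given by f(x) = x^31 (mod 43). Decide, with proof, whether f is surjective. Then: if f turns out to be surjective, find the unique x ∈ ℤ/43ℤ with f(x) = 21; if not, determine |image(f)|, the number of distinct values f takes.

4

Since 43 is prime, the nonzero elements of ℤ/43ℤ form a cyclic group of order 42.
As gcd(31, 42) = 1, raising to the 31st power is a bijection on this group: if s^31 ≡ t^31 then (st^{−1})^31 = 1, and the only element of order dividing gcd(31, 42) = 1 is 1, so s = t.
With f(0) = 0 this makes f injective on all of ℤ/43ℤ, hence bijective (finite equal-size domain and codomain). In particular f is surjective.
Since f is surjective, we find the preimage of 21. The inverse of x ↦ x^31 on (ℤ/43ℤ)^× is x ↦ x^19, because 31·19 = 589 = 14·42 + 1 ≡ 1 (mod 42) and x^{42} = 1 for x ≠ 0 (Fermat). So f⁻¹(21) = 21^19 mod 43.
Repeated squaring mod 43: 21^1 ≡ 21, 21^2 ≡ 21² = 441 ≡ 11, 21^4 ≡ 11² = 121 ≡ 35, 21^8 ≡ 35² = 1225 ≡ 21, 21^16 ≡ 21² = 441 ≡ 11. Since 19 = 16 + 2 + 1, 21^19 ≡ 11·11·21: 11·11 = 121 ≡ 35, then 35·21 = 735 ≡ 4. So 21^19 ≡ 4 (mod 43).
Hence f⁻¹(21) = 4.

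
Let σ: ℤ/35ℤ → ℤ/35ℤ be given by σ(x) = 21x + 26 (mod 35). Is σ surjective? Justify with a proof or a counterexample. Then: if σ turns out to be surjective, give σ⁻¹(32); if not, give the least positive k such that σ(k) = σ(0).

Since gcd(21, 35) = 7, we have 21x ≡ 0 (mod 7) for all x, so σ(x) ≡ 5 (mod 7).
But 0 ≢ 5 (mod 7), so 0 ∈ ℤ/35ℤ has no preimage. Therefore σ is not surjective.
Since σ is not surjective, we find the least positive k with σ(k) = σ(0): this means 21k ≡ 0 (mod 35), i.e. 35 ∣ 21k. Since gcd(21, 35) = 7, dividing through by 7 this holds exactly when 5 ∣ 3k, and as gcd(3, 5) = 1, exactly when 5 ∣ k.
The smallest positive such k is 5.

5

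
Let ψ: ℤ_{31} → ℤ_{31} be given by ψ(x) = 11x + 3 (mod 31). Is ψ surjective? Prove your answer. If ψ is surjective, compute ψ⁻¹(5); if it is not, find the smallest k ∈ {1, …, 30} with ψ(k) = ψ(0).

3

Recall: ψ is surjective if every y in the codomain equals ψ(x) for some x in the domain.
Since gcd(11, 31) = 1, 11 is invertible modulo 31. Euclid's algorithm: 31 = 2·11 + 9, 11 = 1·9 + 2, 9 = 4·2 + 1; back-substituting gives 1 = 17·11 − 6·31, so 11⁻¹ ≡ 17 (mod 31).
Then y ↦ 17(y − 3) is a two-sided inverse to ψ, so every y ∈ ℤ_{31} has a preimage.
Thus ψ is surjective.
Since ψ is surjective, we find ψ⁻¹(5): we need 11x ≡ 5 − 3 ≡ 2 (mod 31). Using 11⁻¹ = 17: x ≡ 17·2 = 34 = 1·31 + 3, so x = 3.
Check: ψ(3) = 11·3 + 3 = 36 = 1·31 + 5 ≡ 5 (mod 31).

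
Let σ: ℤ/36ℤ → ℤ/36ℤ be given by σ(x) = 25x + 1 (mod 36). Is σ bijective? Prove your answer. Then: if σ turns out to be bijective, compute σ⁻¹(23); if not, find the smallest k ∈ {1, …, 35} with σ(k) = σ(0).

By definition, σ is injective when σ(u) = σ(v) forces u = v.
Suppose σ(u) = σ(v) in ℤ/36ℤ. Then 25u + 1 ≡ 25v + 1 (mod 36), thus 25(u − v) ≡ 0 (mod 36).
Since gcd(25, 36) = 1, 25 is invertible modulo 36, thus u − v ≡ 0 (mod 36), i.e. u = v.
We now compute 25⁻¹ mod 36 explicitly. Euclid's algorithm: 36 = 1·25 + 11, 25 = 2·11 + 3, 11 = 3·3 + 2, 3 = 1·2 + 1; back-substituting gives 1 = 13·25 − 9·36, so 25⁻¹ ≡ 13 (mod 36).
Then y ↦ 13(y − 1) is a two-sided inverse to σ, so every y ∈ ℤ/36ℤ has a preimage.
Thus σ is bijective.
Since σ is bijective, we find σ⁻¹(23): we need 25x ≡ 23 − 1 ≡ 22 (mod 36). Using 25⁻¹ = 13: x ≡ 13·22 = 286 = 7·36 + 34, so x = 34.
Check: σ(34) = 25·34 + 1 = 851 = 23·36 + 23 ≡ 23 (mod 36).

34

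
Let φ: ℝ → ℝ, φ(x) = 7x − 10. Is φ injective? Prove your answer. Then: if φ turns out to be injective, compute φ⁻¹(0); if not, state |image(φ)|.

10/7

Suppose φ(s) = φ(t). Then 7s − 10 = 7t − 10, thus 7s = 7t, hence s = t.
Thus φ is injective.
Since φ is injective, we compute φ⁻¹(0) = (0 + 10)/7 = 10/7.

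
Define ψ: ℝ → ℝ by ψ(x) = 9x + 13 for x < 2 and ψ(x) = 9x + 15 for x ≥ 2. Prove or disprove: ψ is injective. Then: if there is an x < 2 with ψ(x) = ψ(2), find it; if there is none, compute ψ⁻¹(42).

Both pieces are strictly increasing (slopes 9 and 9), so each is injective on its own interval.
The left piece maps (−∞, 2) onto (−∞, 31); the right piece maps [2, ∞) onto [33, ∞).
These images are disjoint, so no value is attained by both pieces. Hence ψ is injective.
Because the two images are disjoint, no x < 2 has ψ(x) = ψ(2), so we compute ψ⁻¹(42): 42 lies in [33, ∞), so solve 9x + 15 = 42: x = (42 − 15)/9 = 3.

3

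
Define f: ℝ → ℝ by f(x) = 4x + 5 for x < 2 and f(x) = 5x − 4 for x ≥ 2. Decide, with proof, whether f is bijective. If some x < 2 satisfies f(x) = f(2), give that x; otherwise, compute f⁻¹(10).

1/4

Both pieces are strictly increasing (slopes 4 and 5), so each is injective on its own interval.
The left piece maps (−∞, 2) onto (−∞, 13); the right piece maps [2, ∞) onto [6, ∞).
These images overlap. In particular f(2) = 6 (right piece), and solving 4x + 5 = 6 on the left piece gives x = 1/4 < 2.
So f(1/4) = f(2) with 1/4 ≠ 2, and f is not injective, hence not bijective. This x = 1/4 is the requested value below 2.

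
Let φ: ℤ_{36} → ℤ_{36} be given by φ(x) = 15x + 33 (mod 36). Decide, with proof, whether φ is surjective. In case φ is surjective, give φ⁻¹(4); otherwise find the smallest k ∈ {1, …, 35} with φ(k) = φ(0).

Recall: surjectivity means every element of the codomain has a preimage under φ.
Since gcd(15, 36) = 3, we have 15x ≡ 0 (mod 3) for all x, so φ(x) ≡ 0 (mod 3).
But 1 ≢ 0 (mod 3), so 1 ∈ ℤ_{36} has no preimage. Therefore φ is not surjective.
Since φ is not surjective, we find the least positive k with φ(k) = φ(0): this means 15k ≡ 0 (mod 36), i.e. 36 ∣ 15k. Since gcd(15, 36) = 3, dividing through by 3 this holds exactly when 12 ∣ 5k, and as gcd(5, 12) = 1, exactly when 12 ∣ k.
The smallest positive such k is 12.

12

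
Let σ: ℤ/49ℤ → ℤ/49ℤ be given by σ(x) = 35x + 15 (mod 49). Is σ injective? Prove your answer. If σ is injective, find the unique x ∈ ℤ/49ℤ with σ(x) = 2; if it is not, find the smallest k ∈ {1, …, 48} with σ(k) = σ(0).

7

We have gcd(35, 49) = 7 > 1. Taking s = 0 and t = 7: σ(0) = 15 and σ(7) = 35·7 + 15 = 260 ≡ 15 (mod 49).
So σ(0) = σ(7) while 0 ≠ 7, thus σ is not injective.
Since σ is not injective, we find the least positive k with σ(k) = σ(0): this means 35k ≡ 0 (mod 49), i.e. 49 ∣ 35k. Since gcd(35, 49) = 7, dividing through by 7 this holds exactly when 7 ∣ 5k, and as gcd(5, 7) = 1, exactly when 7 ∣ k.
The smallest positive such k is 7.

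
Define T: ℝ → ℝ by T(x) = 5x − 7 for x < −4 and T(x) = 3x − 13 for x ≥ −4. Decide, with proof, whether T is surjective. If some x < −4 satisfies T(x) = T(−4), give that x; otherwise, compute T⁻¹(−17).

-4/3

Both pieces are strictly increasing (slopes 5 and 3), so each is injective on its own interval.
The left piece maps (−∞, −4) onto (−∞, −27); the right piece maps [−4, ∞) onto [−25, ∞).
The union (−∞, −27) ∪ [−25, ∞) omits the interval between −27 and −25; in particular −27 has no preimage. So T is not surjective.
Because the two images are disjoint, no x < −4 has T(x) = T(−4), so we compute T⁻¹(−17): −17 lies in [−25, ∞), so solve 3x − 13 = −17: x = (−17 + 13)/3 = −4/3.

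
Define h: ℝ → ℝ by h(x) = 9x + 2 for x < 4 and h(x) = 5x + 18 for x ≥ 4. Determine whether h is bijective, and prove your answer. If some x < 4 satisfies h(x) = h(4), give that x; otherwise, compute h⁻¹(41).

23/5

Both pieces are strictly increasing (slopes 9 and 5), so each is injective on its own interval.
The left piece maps (−∞, 4) onto (−∞, 38); the right piece maps [4, ∞) onto [38, ∞).
Since 38 = 38, the images partition ℝ: h is injective and surjective, hence bijective.
Because the two images are disjoint, no x < 4 has h(x) = h(4), so we compute h⁻¹(41): 41 lies in [38, ∞), so solve 5x + 18 = 41: x = (41 − 18)/5 = 23/5.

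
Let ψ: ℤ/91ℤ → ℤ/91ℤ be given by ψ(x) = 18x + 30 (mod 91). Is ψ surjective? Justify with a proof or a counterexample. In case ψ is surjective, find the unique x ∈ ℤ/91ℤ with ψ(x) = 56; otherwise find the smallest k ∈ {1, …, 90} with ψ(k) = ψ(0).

52

Since gcd(18, 91) = 1, 18 is invertible modulo 91. Euclid's algorithm: 91 = 5·18 + 1; back-substituting gives 1 = 86·18 − 17·91, so 18⁻¹ ≡ 86 (mod 91).
For any y ∈ ℤ/91ℤ, x = 86(y − 30) mod 91 satisfies ψ(x) = 18·86(y − 30) + 30 ≡ y (since 18·86 ≡ 1 mod 91). So every y has a preimage.
Thus ψ is surjective.
Since ψ is surjective, we compute ψ⁻¹(56): solve 18x + 30 ≡ 56 (mod 91), i.e. 18x ≡ 26 (mod 91).
Multiplying by 18⁻¹ = 86 gives x ≡ 86·26 = 2236 = 24·91 + 52 ≡ 52 (mod 91).
Check: ψ(52) = 18·52 + 30 = 966 = 10·91 + 56 ≡ 56 (mod 91).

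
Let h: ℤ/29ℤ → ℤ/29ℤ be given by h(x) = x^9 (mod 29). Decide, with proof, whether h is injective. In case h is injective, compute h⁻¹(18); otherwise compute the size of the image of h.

Since 29 is prime, the nonzero elements of ℤ/29ℤ form a cyclic group of order 28.
As gcd(9, 28) = 1, raising to the 9th power is a bijection on this group: if s^9 ≡ t^9 then (st^{−1})^9 = 1, and the only element of order dividing gcd(9, 28) = 1 is 1, so s = t.
With h(0) = 0 this makes h injective on all of ℤ/29ℤ, hence bijective (finite equal-size domain and codomain). In particular h is injective.
Since h is injective, we find the preimage of 18. The inverse of x ↦ x^9 on (ℤ/29ℤ)^× is x ↦ x^25, because 9·25 = 225 = 8·28 + 1 ≡ 1 (mod 28) and x^{28} = 1 for x ≠ 0 (Fermat). So h⁻¹(18) = 18^25 mod 29.
Repeated squaring mod 29: 18^1 ≡ 18, 18^2 ≡ 18² = 324 ≡ 5, 18^4 ≡ 5² = 25, 18^8 ≡ 25² = 625 ≡ 16, 18^16 ≡ 16² = 256 ≡ 24. Since 25 = 16 + 8 + 1, 18^25 ≡ 24·16·18: 24·16 = 384 ≡ 7, then 7·18 = 126 ≡ 10. So 18^25 ≡ 10 (mod 29).
Hence h⁻¹(18) = 10.

10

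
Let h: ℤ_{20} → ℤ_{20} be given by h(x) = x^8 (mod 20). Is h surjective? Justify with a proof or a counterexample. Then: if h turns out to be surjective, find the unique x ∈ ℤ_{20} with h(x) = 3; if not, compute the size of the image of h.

4

h(1) = 1^8 = 1.
h(3): Repeated squaring mod 20: 3^1 ≡ 3, 3^2 ≡ 3² = 9, 3^4 ≡ 9² = 81 ≡ 1, 3^8 ≡ 1² = 1. So 3^8 ≡ 1 (mod 20).
So h(1) = h(3) = 1 while 1 ≠ 3, thus h is not injective.
A non-injective map from the 20-element set ℤ_{20} to itself takes at most 19 distinct values, so it cannot be surjective. Thus h is not surjective.
Since h is not surjective, we determine |image(h)|. Computing x^8 mod 20 for each x (by repeated squaring, reducing mod 20 at every step), the values h(0), h(1), …, h(19) are: 0, 1, 16, 1, 16, 5, 16, 1, 16, 1, 0, 1, 16, 1, 16, 5, 16, 1, 16, 1.
The distinct values are {0, 1, 5, 16}; there are 4 of them.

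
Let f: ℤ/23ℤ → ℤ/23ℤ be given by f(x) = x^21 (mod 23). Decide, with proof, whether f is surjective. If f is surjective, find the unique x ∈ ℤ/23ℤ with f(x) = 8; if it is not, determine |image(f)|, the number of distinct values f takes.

3

Since 23 is prime, the nonzero elements of ℤ/23ℤ form a cyclic group of order 22.
As gcd(21, 22) = 1, raising to the 21st power is a bijection on this group: if u^21 ≡ v^21 then (uv^{−1})^21 = 1, and the only element of order dividing gcd(21, 22) = 1 is 1, so u = v.
With f(0) = 0 this makes f injective on all of ℤ/23ℤ, hence bijective (finite equal-size domain and codomain). In particular f is surjective.
Since f is surjective, we find the preimage of 8. The inverse of x ↦ x^21 on (ℤ/23ℤ)^× is x ↦ x^21, because 21·21 = 441 = 20·22 + 1 ≡ 1 (mod 22) and x^{22} = 1 for x ≠ 0 (Fermat). So f⁻¹(8) = 8^21 mod 23.
Repeated squaring mod 23: 8^1 ≡ 8, 8^2 ≡ 8² = 64 ≡ 18, 8^4 ≡ 18² = 324 ≡ 2, 8^8 ≡ 2² = 4, 8^16 ≡ 4² = 16. Since 21 = 16 + 4 + 1, 8^21 ≡ 16·2·8: 16·2 = 32 ≡ 9, then 9·8 = 72 ≡ 3. So 8^21 ≡ 3 (mod 23).
Hence f⁻¹(8) = 3.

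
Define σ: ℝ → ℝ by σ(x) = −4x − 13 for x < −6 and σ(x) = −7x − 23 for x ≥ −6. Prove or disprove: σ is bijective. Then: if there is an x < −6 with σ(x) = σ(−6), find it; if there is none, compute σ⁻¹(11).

-8

Both pieces are strictly decreasing (slopes −4 and −7), so each is injective on its own interval.
The left piece maps (−∞, −6) onto (11, ∞); the right piece maps [−6, ∞) onto (−∞, 19].
These images overlap. In particular σ(−6) = 19 (right piece), and solving −4x − 13 = 19 on the left piece gives x = −8 < −6.
So σ(−8) = σ(−6) with −8 ≠ −6, and σ is not injective, hence not bijective. This x = −8 is the requested value below −6.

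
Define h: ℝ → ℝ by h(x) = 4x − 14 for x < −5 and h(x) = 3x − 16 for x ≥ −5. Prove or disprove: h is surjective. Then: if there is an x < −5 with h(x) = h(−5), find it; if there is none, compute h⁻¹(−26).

-10/3

Both pieces are strictly increasing (slopes 4 and 3), so each is injective on its own interval.
The left piece maps (−∞, −5) onto (−∞, −34); the right piece maps [−5, ∞) onto [−31, ∞).
The union (−∞, −34) ∪ [−31, ∞) omits the interval between −34 and −31; in particular −34 has no preimage. So h is not surjective.
Because the two images are disjoint, no x < −5 has h(x) = h(−5), so we compute h⁻¹(−26): −26 lies in [−31, ∞), so solve 3x − 16 = −26: x = (−26 + 16)/3 = −10/3.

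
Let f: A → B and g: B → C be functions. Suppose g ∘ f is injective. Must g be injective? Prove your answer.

not injective

No. Take A = {1, 2, 3}, B = {1, 2, 3, 4, 5}, C = {1, 2, 3, 4, 5}, f(a) = a for each a ∈ A, and g(b) = 4 if b ∈ {4, 5} else g(b) = b.
Then g ∘ f = f is injective (A ⊂ B and f is the inclusion), but g(4) = g(5) = 4 with 4 ≠ 5, so g is not injective.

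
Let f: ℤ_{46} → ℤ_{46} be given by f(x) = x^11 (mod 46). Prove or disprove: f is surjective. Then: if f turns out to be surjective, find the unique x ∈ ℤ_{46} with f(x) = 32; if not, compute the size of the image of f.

6

f(1) = 1^11 = 1.
f(3): Repeated squaring mod 46: 3^1 ≡ 3, 3^2 ≡ 3² = 9, 3^4 ≡ 9² = 81 ≡ 35, 3^8 ≡ 35² = 1225 ≡ 29. Since 11 = 8 + 2 + 1, 3^11 ≡ 29·9·3: 29·9 = 261 ≡ 31, then 31·3 = 93 ≡ 1. So 3^11 ≡ 1 (mod 46).
So f(1) = f(3) = 1 while 1 ≠ 3, hence f is not injective.
A non-injective map from the 46-element set ℤ_{46} to itself takes at most 45 distinct values, so it cannot be surjective. Therefore f is not surjective.
Since f is not surjective, we determine |image(f)|. Computing x^11 mod 46 for each x (by repeated squaring, reducing mod 46 at every step), the values f(0), f(1), …, f(45) are: 0, 1, 24, 1, 24, 45, 24, 45, 24, 1, 22, 45, 24, 1, 22, 45, 24, 45, 24, 45, 22, 45, 22, 23, 24, 1, 24, 1, 22, 1, 22, 1, 24, 45, 22, 1, 24, 45, 22, 1, 22, 1, 22, 45, 22, 45.
The distinct values are {0, 1, 22, 23, 24, 45}; there are 6 of them.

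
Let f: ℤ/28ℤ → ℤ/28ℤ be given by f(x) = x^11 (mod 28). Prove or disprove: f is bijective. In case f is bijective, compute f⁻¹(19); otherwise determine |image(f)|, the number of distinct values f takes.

21

f(0) = 0^11 = 0.
f(14): Repeated squaring mod 28: 14^1 ≡ 14, 14^2 ≡ 14² = 196 ≡ 0, 14^4 ≡ 0² = 0, 14^8 ≡ 0² = 0. Since 11 = 8 + 2 + 1, 14^11 ≡ 0·0·14: 0·0 = 0, then 0·14 = 0. So 14^11 ≡ 0 (mod 28).
So f(0) = f(14) = 0 while 0 ≠ 14, so f is not injective, hence not bijective.
Since f is not bijective, we determine |image(f)|. Computing x^11 mod 28 for each x (by repeated squaring, reducing mod 28 at every step), the values f(0), f(1), …, f(27) are: 0, 1, 4, 19, 16, 17, 20, 7, 8, 25, 12, 23, 24, 13, 0, 15, 4, 5, 16, 3, 20, 21, 8, 11, 12, 9, 24, 27.
The distinct values are {0, 1, 3, 4, 5, 7, 8, 9, 11, 12, 13, 15, 16, 17, 19, 20, 21, 23, 24, 25, 27}; there are 21 of them.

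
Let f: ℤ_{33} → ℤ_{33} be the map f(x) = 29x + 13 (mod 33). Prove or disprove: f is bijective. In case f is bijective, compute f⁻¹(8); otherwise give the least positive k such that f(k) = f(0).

26

Suppose f(u) = f(v) in ℤ_{33}. Then 29u + 13 ≡ 29v + 13 (mod 33), thus 29(u − v) ≡ 0 (mod 33).
Since gcd(29, 33) = 1, 29 is invertible modulo 33, hence u − v ≡ 0 (mod 33), i.e. u = v.
We now compute 29⁻¹ mod 33 explicitly. Euclid's algorithm: 33 = 1·29 + 4, 29 = 7·4 + 1; back-substituting gives 1 = 8·29 − 7·33, so 29⁻¹ ≡ 8 (mod 33).
Then y ↦ 8(y − 13) is a two-sided inverse to f, so every y ∈ ℤ_{33} has a preimage.
Thus f is bijective.
Since f is bijective, we find f⁻¹(8): we need 29x ≡ 8 − 13 ≡ 28 (mod 33). Using 29⁻¹ = 8: x ≡ 8·28 = 224 = 6·33 + 26, so x = 26.
Check: f(26) = 29·26 + 13 = 767 = 23·33 + 8 ≡ 8 (mod 33).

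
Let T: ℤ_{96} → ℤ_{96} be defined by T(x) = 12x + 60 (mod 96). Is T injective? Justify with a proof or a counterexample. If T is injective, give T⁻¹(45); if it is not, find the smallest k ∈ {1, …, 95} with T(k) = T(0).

By definition, T is injective if T(u) = T(v) implies u = v.
We have gcd(12, 96) = 12 > 1. Taking u = 0 and v = 8: T(0) = 60 and T(8) = 12·8 + 60 = 156 ≡ 60 (mod 96).
So T(0) = T(8) while 0 ≠ 8, hence T is not injective.
Since T is not injective, we find the least positive k with T(k) = T(0): this means 12k ≡ 0 (mod 96), i.e. 96 ∣ 12k. Since gcd(12, 96) = 12, dividing through by 12 this holds exactly when 8 ∣ k.
The smallest positive such k is 8.

8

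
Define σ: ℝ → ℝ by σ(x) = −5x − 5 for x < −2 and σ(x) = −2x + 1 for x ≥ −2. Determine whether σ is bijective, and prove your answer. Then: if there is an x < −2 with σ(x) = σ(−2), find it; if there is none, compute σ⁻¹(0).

Both pieces are strictly decreasing (slopes −5 and −2), so each is injective on its own interval.
The left piece maps (−∞, −2) onto (5, ∞); the right piece maps [−2, ∞) onto (−∞, 5].
Since 5 = 5, the images partition ℝ: σ is injective and surjective, hence bijective.
Because the two images are disjoint, no x < −2 has σ(x) = σ(−2), so we compute σ⁻¹(0): 0 lies in (−∞, 5], so solve −2x + 1 = 0: x = (0 − 1)/(−2) = 1/2.

1/2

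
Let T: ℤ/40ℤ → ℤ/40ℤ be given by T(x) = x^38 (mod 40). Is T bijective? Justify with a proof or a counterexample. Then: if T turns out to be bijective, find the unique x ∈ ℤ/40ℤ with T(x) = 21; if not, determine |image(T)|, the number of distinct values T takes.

6

T(4): Repeated squaring mod 40: 4^1 ≡ 4, 4^2 ≡ 4² = 16, 4^4 ≡ 16² = 256 ≡ 16, 4^8 ≡ 16² = 256 ≡ 16, 4^16 ≡ 16² = 256 ≡ 16, 4^32 ≡ 16² = 256 ≡ 16. Since 38 = 32 + 4 + 2, 4^38 ≡ 16·16·16: 16·16 = 256 ≡ 16, then 16·16 = 256 ≡ 16. So 4^38 ≡ 16 (mod 40).
T(6): Repeated squaring mod 40: 6^1 ≡ 6, 6^2 ≡ 6² = 36, 6^4 ≡ 36² = 1296 ≡ 16, 6^8 ≡ 16² = 256 ≡ 16, 6^16 ≡ 16² = 256 ≡ 16, 6^32 ≡ 16² = 256 ≡ 16. Since 38 = 32 + 4 + 2, 6^38 ≡ 16·16·36: 16·16 = 256 ≡ 16, then 16·36 = 576 ≡ 16. So 6^38 ≡ 16 (mod 40).
So T(4) = T(6) = 16 while 4 ≠ 6, thus T is not injective, hence not bijective.
Since T is not bijective, we determine |image(T)|. Computing x^38 mod 40 for each x (by repeated squaring, reducing mod 40 at every step), the values T(0), T(1), …, T(39) are: 0, 1, 24, 9, 16, 25, 16, 9, 24, 1, 0, 1, 24, 9, 16, 25, 16, 9, 24, 1, 0, 1, 24, 9, 16, 25, 16, 9, 24, 1, 0, 1, 24, 9, 16, 25, 16, 9, 24, 1.
The distinct values are {0, 1, 9, 16, 24, 25}; there are 6 of them.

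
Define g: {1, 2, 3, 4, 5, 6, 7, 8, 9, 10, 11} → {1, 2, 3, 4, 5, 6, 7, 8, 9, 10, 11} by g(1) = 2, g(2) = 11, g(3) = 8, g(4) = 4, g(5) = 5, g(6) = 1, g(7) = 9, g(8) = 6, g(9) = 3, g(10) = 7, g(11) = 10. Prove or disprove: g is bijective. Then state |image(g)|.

The values 2, 11, 8, 4, 5, 1, 9, 6, 3, 7, 10 are a permutation of {1, 2, 3, 4, 5, 6, 7, 8, 9, 10, 11}: each element appears exactly once.
So g is injective and surjective, hence bijective.
The image of g is {1, 2, 3, 4, 5, 6, 7, 8, 9, 10, 11}, which has 11 elements.

11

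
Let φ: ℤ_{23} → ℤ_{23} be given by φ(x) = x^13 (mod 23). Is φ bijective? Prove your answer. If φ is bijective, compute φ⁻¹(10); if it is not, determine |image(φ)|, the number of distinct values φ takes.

Since 23 is prime, the nonzero elements of ℤ_{23} form a cyclic group of order 22.
As gcd(13, 22) = 1, raising to the 13th power is a bijection on this group: if x_1^13 ≡ x_2^13 then (x_1x_2^{−1})^13 = 1, and the only element of order dividing gcd(13, 22) = 1 is 1, so x_1 = x_2.
With φ(0) = 0 this makes φ injective on all of ℤ_{23}, hence bijective (finite equal-size domain and codomain). In particular φ is bijective.
Since φ is bijective, we find the preimage of 10. The inverse of x ↦ x^13 on (ℤ_{23})^× is x ↦ x^17, because 13·17 = 221 = 10·22 + 1 ≡ 1 (mod 22) and x^{22} = 1 for x ≠ 0 (Fermat). So φ⁻¹(10) = 10^17 mod 23.
Repeated squaring mod 23: 10^1 ≡ 10, 10^2 ≡ 10² = 100 ≡ 8, 10^4 ≡ 8² = 64 ≡ 18, 10^8 ≡ 18² = 324 ≡ 2, 10^16 ≡ 2² = 4. Since 17 = 16 + 1, 10^17 ≡ 4·10: 4·10 = 40 ≡ 17. So 10^17 ≡ 17 (mod 23).
Hence φ⁻¹(10) = 17.

17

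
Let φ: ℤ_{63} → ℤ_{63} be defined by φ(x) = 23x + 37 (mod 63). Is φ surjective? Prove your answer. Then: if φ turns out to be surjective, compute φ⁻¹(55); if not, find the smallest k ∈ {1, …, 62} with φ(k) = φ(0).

9

Since gcd(23, 63) = 1, 23 is invertible modulo 63. Euclid's algorithm: 63 = 2·23 + 17, 23 = 1·17 + 6, 17 = 2·6 + 5, 6 = 1·5 + 1; back-substituting gives 1 = 11·23 − 4·63, so 23⁻¹ ≡ 11 (mod 63).
For any y ∈ ℤ_{63}, x = 11(y − 37) mod 63 satisfies φ(x) = 23·11(y − 37) + 37 ≡ y (since 23·11 ≡ 1 mod 63). So every y has a preimage.
So φ is surjective.
Since φ is surjective, we compute φ⁻¹(55): solve 23x + 37 ≡ 55 (mod 63), i.e. 23x ≡ 18 (mod 63).
Multiplying by 23⁻¹ = 11 gives x ≡ 11·18 = 198 = 3·63 + 9 ≡ 9 (mod 63).
Check: φ(9) = 23·9 + 37 = 244 = 3·63 + 55 ≡ 55 (mod 63).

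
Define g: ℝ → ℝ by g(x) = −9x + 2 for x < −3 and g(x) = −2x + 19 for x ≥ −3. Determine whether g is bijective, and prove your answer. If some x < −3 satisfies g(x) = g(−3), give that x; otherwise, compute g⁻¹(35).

-11/3

Both pieces are strictly decreasing (slopes −9 and −2), so each is injective on its own interval.
The left piece maps (−∞, −3) onto (29, ∞); the right piece maps [−3, ∞) onto (−∞, 25].
The images leave a gap (29 has no preimage), so g is not surjective, hence not bijective.
Because the two images are disjoint, no x < −3 has g(x) = g(−3), so we compute g⁻¹(35): 35 lies in (29, ∞), so solve −9x + 2 = 35: x = (35 − 2)/(−9) = −11/3.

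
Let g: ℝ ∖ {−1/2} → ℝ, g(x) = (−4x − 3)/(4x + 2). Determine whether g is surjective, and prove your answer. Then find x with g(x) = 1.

-5/8

If g(x) = −1, cross-multiplying gives 4(−4x − 3) = −4(4x + 2), which simplifies to −12 = −8 — false.  So −1 has no preimage and g is not surjective.
Solving g(x) = 1: cross-multiplying gives −4x − 3 = 1(4x + 2), which rearranges to −8x = 5, so x = −5/8.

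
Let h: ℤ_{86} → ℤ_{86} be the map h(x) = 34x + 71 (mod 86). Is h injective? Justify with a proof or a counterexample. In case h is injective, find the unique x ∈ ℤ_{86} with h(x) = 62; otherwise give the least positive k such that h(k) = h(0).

By definition, injectivity means: for all a, b in the domain, h(a) = h(b) implies a = b.
We have gcd(34, 86) = 2 > 1. Taking a = 0 and b = 43: h(0) = 71 and h(43) = 34·43 + 71 = 1533 ≡ 71 (mod 86).
So h(0) = h(43) while 0 ≠ 43, thus h is not injective.
Since h is not injective, we find the least positive k with h(k) = h(0): this means 34k ≡ 0 (mod 86), i.e. 86 ∣ 34k. Since gcd(34, 86) = 2, dividing through by 2 this holds exactly when 43 ∣ 17k, and as gcd(17, 43) = 1, exactly when 43 ∣ k.
The smallest positive such k is 43.

43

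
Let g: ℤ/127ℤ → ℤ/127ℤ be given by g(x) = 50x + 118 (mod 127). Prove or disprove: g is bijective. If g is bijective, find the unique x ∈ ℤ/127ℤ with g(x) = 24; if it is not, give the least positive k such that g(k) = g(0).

Suppose g(a) = g(b) in ℤ/127ℤ. Then 50a + 118 ≡ 50b + 118 (mod 127), hence 50(a − b) ≡ 0 (mod 127).
Since gcd(50, 127) = 1, 50 is invertible modulo 127, so a − b ≡ 0 (mod 127), i.e. a = b.
We now compute 50⁻¹ mod 127 explicitly. Euclid's algorithm: 127 = 2·50 + 27, 50 = 1·27 + 23, 27 = 1·23 + 4, 23 = 5·4 + 3, 4 = 1·3 + 1; back-substituting gives 1 = 94·50 − 37·127, so 50⁻¹ ≡ 94 (mod 127).
For any y ∈ ℤ/127ℤ, x = 94(y − 118) mod 127 satisfies g(x) = 50·94(y − 118) + 118 ≡ y (since 50·94 ≡ 1 mod 127). So every y has a preimage.
Thus g is bijective.
Since g is bijective, we find g⁻¹(24): we need 50x ≡ 24 − 118 ≡ 33 (mod 127). Using 50⁻¹ = 94: x ≡ 94·33 = 3102 = 24·127 + 54, so x = 54.
Check: g(54) = 50·54 + 118 = 2818 = 22·127 + 24 ≡ 24 (mod 127).

54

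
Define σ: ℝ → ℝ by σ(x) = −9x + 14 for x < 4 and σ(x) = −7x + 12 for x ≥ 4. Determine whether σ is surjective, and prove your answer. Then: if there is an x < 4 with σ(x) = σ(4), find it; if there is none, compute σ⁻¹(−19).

10/3

Both pieces are strictly decreasing (slopes −9 and −7), so each is injective on its own interval.
The left piece maps (−∞, 4) onto (−22, ∞); the right piece maps [4, ∞) onto (−∞, −16].
The union (−22, ∞) ∪ (−∞, −16] covers ℝ, so σ is surjective.
For the follow-up: the images overlap, so an x < 4 with σ(x) = σ(4) exists. σ(4) = −16; solving −9x + 14 = −16 for x < 4 gives x = (−16 − 14)/(−9) = 10/3.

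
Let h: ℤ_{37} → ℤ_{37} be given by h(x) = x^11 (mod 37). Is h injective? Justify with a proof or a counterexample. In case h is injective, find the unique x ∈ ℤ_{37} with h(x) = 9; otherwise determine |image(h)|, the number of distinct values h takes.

Since 37 is prime, the nonzero elements of ℤ_{37} form a cyclic group of order 36.
As gcd(11, 36) = 1, raising to the 11th power is a bijection on this group: if s^11 ≡ t^11 then (st^{−1})^11 = 1, and the only element of order dividing gcd(11, 36) = 1 is 1, so s = t.
With h(0) = 0 this makes h injective on all of ℤ_{37}, hence bijective (finite equal-size domain and codomain). In particular h is injective.
Since h is injective, we find the preimage of 9. The inverse of x ↦ x^11 on (ℤ_{37})^× is x ↦ x^23, because 11·23 = 253 = 7·36 + 1 ≡ 1 (mod 36) and x^{36} = 1 for x ≠ 0 (Fermat). So h⁻¹(9) = 9^23 mod 37.
Repeated squaring mod 37: 9^1 ≡ 9, 9^2 ≡ 9² = 81 ≡ 7, 9^4 ≡ 7² = 49 ≡ 12, 9^8 ≡ 12² = 144 ≡ 33, 9^16 ≡ 33² = 1089 ≡ 16. Since 23 = 16 + 4 + 2 + 1, 9^23 ≡ 16·12·7·9: 16·12 = 192 ≡ 7, then 7·7 = 49 ≡ 12, then 12·9 = 108 ≡ 34. So 9^23 ≡ 34 (mod 37).
Hence h⁻¹(9) = 34.

34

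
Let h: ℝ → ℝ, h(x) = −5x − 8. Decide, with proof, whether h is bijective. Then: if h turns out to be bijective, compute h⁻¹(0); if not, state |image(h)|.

-8/5

Suppose h(a) = h(b). Then −5a − 8 = −5b − 8, hence −5a = −5b, so a = b.
For any y ∈ ℝ, x = (y + 8)/(−5) satisfies h(x) = y.
Therefore h is bijective.
Since h is bijective, we compute h⁻¹(0) = (0 + 8)/(−5) = −8/5.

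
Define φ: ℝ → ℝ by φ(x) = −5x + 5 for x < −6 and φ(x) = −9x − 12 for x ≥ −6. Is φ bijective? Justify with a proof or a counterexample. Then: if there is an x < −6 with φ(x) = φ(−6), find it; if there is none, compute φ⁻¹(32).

-37/5

Both pieces are strictly decreasing (slopes −5 and −9), so each is injective on its own interval.
The left piece maps (−∞, −6) onto (35, ∞); the right piece maps [−6, ∞) onto (−∞, 42].
These images overlap. In particular φ(−6) = 42 (right piece), and solving −5x + 5 = 42 on the left piece gives x = −37/5 < −6.
So φ(−37/5) = φ(−6) with −37/5 ≠ −6, and φ is not injective, hence not bijective. This x = −37/5 is the requested value below −6.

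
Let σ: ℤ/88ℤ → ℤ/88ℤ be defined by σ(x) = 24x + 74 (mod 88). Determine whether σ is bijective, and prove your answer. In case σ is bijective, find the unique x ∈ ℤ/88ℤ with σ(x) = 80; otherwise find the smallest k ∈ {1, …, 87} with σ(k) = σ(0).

We have gcd(24, 88) = 8 > 1. Taking s = 0 and t = 11: σ(0) = 74 and σ(11) = 24·11 + 74 = 338 ≡ 74 (mod 88).
So σ(0) = σ(11) while 0 ≠ 11, so σ is not injective, hence not bijective.
Since σ is not bijective, we find the least positive k with σ(k) = σ(0): this means 24k ≡ 0 (mod 88), i.e. 88 ∣ 24k. Since gcd(24, 88) = 8, dividing through by 8 this holds exactly when 11 ∣ 3k, and as gcd(3, 11) = 1, exactly when 11 ∣ k.
The smallest positive such k is 11.

11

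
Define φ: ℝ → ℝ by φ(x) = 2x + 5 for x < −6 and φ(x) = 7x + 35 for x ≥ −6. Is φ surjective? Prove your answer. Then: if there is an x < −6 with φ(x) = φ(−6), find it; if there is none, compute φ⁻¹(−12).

-17/2

Both pieces are strictly increasing (slopes 2 and 7), so each is injective on its own interval.
The left piece maps (−∞, −6) onto (−∞, −7); the right piece maps [−6, ∞) onto [−7, ∞).
These images together cover ℝ, so φ is surjective.
Because the two images are disjoint, no x < −6 has φ(x) = φ(−6), so we compute φ⁻¹(−12): −12 lies in (−∞, −7), so solve 2x + 5 = −12: x = (−12 − 5)/2 = −17/2.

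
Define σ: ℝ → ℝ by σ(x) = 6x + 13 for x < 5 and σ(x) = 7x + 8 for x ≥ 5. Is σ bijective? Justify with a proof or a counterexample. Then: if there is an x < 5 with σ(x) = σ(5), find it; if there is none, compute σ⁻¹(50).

6

Both pieces are strictly increasing (slopes 6 and 7), so each is injective on its own interval.
The left piece maps (−∞, 5) onto (−∞, 43); the right piece maps [5, ∞) onto [43, ∞).
Since 43 = 43, the images partition ℝ: σ is injective and surjective, hence bijective.
Because the two images are disjoint, no x < 5 has σ(x) = σ(5), so we compute σ⁻¹(50): 50 lies in [43, ∞), so solve 7x + 8 = 50: x = (50 − 8)/7 = 6.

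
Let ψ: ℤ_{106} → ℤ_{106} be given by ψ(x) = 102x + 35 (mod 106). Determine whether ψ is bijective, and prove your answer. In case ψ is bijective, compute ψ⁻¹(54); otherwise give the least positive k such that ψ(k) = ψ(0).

53

By definition, ψ is injective if ψ(s) = ψ(t) implies s = t.
We have gcd(102, 106) = 2 > 1. Taking s = 0 and t = 53: ψ(0) = 35 and ψ(53) = 102·53 + 35 = 5441 ≡ 35 (mod 106).
So ψ(0) = ψ(53) while 0 ≠ 53, thus ψ is not injective, hence not bijective.
Since ψ is not bijective, we find the least positive k with ψ(k) = ψ(0): this means 102k ≡ 0 (mod 106), i.e. 106 ∣ 102k. Since gcd(102, 106) = 2, dividing through by 2 this holds exactly when 53 ∣ 51k, and as gcd(51, 53) = 1, exactly when 53 ∣ k.
The smallest positive such k is 53.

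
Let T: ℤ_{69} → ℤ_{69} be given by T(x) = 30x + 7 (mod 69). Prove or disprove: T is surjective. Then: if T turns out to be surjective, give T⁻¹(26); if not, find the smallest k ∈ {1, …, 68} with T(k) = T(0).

Since gcd(30, 69) = 3, we have 30x ≡ 0 (mod 3) for all x, so T(x) ≡ 1 (mod 3).
But 0 ≢ 1 (mod 3), so 0 ∈ ℤ_{69} has no preimage. Therefore T is not surjective.
Since T is not surjective, we find the least positive k with T(k) = T(0): this means 30k ≡ 0 (mod 69), i.e. 69 ∣ 30k. Since gcd(30, 69) = 3, dividing through by 3 this holds exactly when 23 ∣ 10k, and as gcd(10, 23) = 1, exactly when 23 ∣ k.
The smallest positive such k is 23.

23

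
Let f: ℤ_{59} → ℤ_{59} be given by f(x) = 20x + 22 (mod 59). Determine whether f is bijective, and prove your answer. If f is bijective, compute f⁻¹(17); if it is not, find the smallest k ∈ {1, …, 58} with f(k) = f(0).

Suppose f(a) = f(b) in ℤ_{59}. Then 20a + 22 ≡ 20b + 22 (mod 59), so 20(a − b) ≡ 0 (mod 59).
Since gcd(20, 59) = 1, 20 is invertible modulo 59, hence a − b ≡ 0 (mod 59), i.e. a = b.
We now compute 20⁻¹ mod 59 explicitly. Euclid's algorithm: 59 = 2·20 + 19, 20 = 1·19 + 1; back-substituting gives 1 = 3·20 − 1·59, so 20⁻¹ ≡ 3 (mod 59).
Then y ↦ 3(y − 22) is a two-sided inverse to f, so every y ∈ ℤ_{59} has a preimage.
Thus f is bijective.
Since f is bijective, we compute f⁻¹(17): solve 20x + 22 ≡ 17 (mod 59), i.e. 20x ≡ 54 (mod 59).
Multiplying by 20⁻¹ = 3 gives x ≡ 3·54 = 162 = 2·59 + 44 ≡ 44 (mod 59).
Check: f(44) = 20·44 + 22 = 902 = 15·59 + 17 ≡ 17 (mod 59).

44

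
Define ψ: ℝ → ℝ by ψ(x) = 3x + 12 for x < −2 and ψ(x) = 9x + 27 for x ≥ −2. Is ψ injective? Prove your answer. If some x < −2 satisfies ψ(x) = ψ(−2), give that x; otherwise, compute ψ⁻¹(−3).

-5

Both pieces are strictly increasing (slopes 3 and 9), so each is injective on its own interval.
The left piece maps (−∞, −2) onto (−∞, 6); the right piece maps [−2, ∞) onto [9, ∞).
These images are disjoint, so no value is attained by both pieces. Thus ψ is injective.
Because the two images are disjoint, no x < −2 has ψ(x) = ψ(−2), so we compute ψ⁻¹(−3): −3 lies in (−∞, 6), so solve 3x + 12 = −3: x = (−3 − 12)/3 = −5.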